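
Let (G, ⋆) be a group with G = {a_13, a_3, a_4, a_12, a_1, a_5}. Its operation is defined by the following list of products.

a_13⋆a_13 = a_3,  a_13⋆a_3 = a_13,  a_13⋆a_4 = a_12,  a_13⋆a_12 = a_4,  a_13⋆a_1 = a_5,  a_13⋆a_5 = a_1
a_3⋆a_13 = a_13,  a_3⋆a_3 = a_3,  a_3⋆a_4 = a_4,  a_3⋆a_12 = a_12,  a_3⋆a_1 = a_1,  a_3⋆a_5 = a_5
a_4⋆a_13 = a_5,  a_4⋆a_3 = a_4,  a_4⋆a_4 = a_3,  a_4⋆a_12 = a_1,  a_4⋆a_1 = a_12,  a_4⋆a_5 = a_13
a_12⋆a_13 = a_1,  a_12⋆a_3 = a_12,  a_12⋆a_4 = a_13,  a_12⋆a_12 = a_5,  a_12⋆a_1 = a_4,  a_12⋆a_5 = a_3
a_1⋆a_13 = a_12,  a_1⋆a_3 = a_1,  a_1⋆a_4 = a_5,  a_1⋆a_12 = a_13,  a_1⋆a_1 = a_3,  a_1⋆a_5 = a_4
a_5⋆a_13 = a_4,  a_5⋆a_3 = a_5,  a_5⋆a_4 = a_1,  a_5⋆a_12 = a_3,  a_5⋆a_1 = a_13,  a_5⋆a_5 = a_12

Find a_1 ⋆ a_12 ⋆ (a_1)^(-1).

The identity is a_3. In row a_1, the entry a_3 sits in column a_1, so a_1^(-1) = a_1.
a_1 ⋆ a_12 = a_13
a_13 ⋆ a_1 = a_5

a_5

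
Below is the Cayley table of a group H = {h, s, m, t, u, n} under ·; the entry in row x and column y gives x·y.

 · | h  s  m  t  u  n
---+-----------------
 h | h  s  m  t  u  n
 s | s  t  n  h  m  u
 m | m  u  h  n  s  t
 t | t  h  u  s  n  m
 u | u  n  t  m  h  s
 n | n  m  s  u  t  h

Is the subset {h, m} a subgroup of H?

Yes

{h, m} contains the identity h.
Checking products: every product of two elements of {h, m} (read from the table) lies in {h, m}, so the set is closed.
In a finite group, a nonempty closed subset is a subgroup. So {h, m} ≤ H.
(Structurally, H here is isomorphic to the symmetric group S_3.)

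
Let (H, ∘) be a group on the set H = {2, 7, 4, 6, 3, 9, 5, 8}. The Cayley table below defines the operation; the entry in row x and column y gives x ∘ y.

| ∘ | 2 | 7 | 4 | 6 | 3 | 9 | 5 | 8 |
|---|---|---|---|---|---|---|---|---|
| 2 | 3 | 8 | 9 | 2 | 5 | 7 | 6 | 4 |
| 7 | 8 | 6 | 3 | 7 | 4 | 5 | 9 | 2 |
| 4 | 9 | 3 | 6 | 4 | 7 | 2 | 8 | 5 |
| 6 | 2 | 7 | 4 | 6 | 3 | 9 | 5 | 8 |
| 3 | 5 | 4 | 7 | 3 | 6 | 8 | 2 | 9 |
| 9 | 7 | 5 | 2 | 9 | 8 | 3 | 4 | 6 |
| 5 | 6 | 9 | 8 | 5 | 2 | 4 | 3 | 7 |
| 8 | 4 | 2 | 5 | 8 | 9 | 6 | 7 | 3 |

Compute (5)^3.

2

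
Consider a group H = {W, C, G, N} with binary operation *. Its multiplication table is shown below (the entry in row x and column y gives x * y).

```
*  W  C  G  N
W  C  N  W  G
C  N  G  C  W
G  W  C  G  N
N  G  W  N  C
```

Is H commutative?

Yes

Check whether the table is symmetric across its main diagonal.
Every entry (row x, col y) equals the entry (row y, col x), so H is abelian.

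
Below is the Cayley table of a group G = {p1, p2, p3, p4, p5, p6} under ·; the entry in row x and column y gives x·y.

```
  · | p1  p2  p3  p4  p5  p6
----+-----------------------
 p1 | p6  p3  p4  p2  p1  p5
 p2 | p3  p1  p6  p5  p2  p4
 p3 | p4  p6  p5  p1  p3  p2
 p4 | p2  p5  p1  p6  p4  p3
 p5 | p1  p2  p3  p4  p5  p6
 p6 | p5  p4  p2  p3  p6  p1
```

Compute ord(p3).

2

The identity element is p5 (its row matches the header).
p3^1 = p3
p3^2 = p3·p3 = p5
The first power of p3 equal to the identity is p3^2, so ord(p3) = 2.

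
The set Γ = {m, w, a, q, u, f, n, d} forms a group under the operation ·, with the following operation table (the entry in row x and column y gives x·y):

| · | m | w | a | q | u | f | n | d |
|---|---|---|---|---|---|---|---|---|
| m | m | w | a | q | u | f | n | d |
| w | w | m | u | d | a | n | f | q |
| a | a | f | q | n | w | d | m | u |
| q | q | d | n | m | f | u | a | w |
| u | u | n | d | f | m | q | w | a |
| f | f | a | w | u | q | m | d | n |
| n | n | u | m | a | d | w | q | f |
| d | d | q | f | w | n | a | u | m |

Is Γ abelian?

n·f = w but f·n = d.
Since n and f do not commute, Γ is not abelian.

No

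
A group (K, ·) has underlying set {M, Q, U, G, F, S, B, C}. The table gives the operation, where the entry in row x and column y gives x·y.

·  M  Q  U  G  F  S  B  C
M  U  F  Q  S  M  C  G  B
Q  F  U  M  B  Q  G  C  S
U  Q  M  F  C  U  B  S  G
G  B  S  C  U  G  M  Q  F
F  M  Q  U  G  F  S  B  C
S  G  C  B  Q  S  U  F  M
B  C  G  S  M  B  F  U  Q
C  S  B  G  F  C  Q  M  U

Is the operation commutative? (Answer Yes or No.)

M·S = C but S·M = G.
Since M and S do not commute, K is not abelian.

No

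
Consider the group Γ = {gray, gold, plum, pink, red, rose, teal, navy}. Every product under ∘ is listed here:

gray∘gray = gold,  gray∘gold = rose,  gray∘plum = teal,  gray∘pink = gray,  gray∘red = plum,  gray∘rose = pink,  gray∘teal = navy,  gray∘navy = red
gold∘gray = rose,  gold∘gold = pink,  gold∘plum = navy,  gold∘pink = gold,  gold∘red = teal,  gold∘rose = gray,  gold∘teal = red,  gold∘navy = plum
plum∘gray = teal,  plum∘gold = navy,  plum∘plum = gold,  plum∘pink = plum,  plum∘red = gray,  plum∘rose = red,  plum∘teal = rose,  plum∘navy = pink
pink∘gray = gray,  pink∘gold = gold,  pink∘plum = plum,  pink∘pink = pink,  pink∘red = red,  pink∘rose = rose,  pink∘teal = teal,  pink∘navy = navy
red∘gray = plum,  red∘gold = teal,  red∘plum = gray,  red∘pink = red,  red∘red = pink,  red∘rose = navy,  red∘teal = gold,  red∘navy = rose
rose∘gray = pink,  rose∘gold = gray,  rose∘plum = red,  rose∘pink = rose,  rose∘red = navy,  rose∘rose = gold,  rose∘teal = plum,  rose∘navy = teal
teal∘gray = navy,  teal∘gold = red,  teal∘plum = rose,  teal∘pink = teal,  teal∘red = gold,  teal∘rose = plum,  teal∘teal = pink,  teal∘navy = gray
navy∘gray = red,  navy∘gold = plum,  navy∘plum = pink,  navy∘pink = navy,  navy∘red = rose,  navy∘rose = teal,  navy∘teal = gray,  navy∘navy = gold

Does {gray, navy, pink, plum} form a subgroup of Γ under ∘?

No

gray ∘ gray = gold, which is not in {gray, navy, pink, plum}.
The subset is not closed under ∘, so it is not a subgroup.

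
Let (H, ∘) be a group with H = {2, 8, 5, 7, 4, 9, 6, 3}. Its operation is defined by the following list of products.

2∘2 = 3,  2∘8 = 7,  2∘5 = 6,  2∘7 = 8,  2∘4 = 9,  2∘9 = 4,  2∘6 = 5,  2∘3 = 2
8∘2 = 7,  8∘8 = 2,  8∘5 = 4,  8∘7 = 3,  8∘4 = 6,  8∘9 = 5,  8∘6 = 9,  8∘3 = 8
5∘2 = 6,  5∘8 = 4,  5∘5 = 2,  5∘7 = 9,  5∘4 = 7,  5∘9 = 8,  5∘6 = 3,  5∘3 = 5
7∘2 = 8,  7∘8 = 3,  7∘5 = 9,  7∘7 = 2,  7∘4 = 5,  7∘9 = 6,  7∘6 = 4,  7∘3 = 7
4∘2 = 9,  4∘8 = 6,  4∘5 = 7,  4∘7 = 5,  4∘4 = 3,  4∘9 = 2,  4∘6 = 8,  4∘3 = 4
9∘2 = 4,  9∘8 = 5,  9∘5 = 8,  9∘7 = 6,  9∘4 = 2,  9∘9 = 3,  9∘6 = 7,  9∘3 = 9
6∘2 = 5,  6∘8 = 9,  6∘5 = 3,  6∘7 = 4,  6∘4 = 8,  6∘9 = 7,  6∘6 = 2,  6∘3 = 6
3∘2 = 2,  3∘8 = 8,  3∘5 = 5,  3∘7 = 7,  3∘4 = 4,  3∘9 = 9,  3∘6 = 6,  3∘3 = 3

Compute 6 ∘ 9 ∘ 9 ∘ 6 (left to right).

2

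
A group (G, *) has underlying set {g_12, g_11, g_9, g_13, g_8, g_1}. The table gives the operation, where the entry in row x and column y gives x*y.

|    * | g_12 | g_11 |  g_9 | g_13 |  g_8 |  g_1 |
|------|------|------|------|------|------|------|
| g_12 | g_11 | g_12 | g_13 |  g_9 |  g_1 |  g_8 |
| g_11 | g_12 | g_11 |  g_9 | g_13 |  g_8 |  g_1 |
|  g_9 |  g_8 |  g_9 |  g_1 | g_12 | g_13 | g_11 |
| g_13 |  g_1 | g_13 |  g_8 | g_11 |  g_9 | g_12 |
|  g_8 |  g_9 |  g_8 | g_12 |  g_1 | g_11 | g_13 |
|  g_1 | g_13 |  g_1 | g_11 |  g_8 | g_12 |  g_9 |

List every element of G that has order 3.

Identity is g_11. Compute the order of each non-identity element by repeated multiplication:
  g_12: g_12 → g_11  (order 2)
  g_9: g_9 → g_1 → g_11  (order 3)
  g_13: g_13 → g_11  (order 2)
  g_8: g_8 → g_11  (order 2)
  g_1: g_1 → g_9 → g_11  (order 3)
Elements of order 3: {g_1, g_9}.

{g_1, g_9}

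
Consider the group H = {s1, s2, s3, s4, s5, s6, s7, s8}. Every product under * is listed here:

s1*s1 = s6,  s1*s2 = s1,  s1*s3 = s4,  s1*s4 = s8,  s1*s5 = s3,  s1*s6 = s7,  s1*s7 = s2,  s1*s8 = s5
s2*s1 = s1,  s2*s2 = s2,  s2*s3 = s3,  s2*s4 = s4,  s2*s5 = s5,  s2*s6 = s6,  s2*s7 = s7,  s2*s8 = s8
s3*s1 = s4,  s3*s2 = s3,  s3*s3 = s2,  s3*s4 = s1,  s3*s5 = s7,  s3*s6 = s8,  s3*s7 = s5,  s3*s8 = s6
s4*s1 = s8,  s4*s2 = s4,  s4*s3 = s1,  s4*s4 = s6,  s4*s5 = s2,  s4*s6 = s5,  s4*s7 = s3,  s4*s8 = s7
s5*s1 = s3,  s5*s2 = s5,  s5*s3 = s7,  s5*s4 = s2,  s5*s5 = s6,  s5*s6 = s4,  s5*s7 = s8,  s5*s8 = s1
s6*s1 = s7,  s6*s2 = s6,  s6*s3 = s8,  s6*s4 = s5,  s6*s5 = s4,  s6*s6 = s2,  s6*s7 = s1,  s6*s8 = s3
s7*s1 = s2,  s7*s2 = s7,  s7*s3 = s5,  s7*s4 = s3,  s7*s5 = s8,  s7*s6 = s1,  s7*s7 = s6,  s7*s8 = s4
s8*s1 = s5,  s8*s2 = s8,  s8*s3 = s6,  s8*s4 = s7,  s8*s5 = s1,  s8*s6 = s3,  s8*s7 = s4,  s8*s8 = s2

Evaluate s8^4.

s8^1 = s8
s8^2 = s8 * s8 = s2
s8^3 = s2 * s8 = s8
s8^4 = s8 * s8 = s2

s2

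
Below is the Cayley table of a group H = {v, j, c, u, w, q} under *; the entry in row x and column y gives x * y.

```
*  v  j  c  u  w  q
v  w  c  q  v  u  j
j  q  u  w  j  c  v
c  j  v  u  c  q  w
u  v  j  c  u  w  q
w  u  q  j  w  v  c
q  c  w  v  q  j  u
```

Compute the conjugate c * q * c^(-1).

j

The identity is u. In row c, the entry u sits in column c, so c^(-1) = c.
c * q = w
w * c = j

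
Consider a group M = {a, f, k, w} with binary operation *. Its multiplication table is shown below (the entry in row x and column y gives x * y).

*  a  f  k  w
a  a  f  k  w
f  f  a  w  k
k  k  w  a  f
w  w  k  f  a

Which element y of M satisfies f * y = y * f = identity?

f

First locate the identity: row a matches the header, so a is the identity.
Scan row f for a: f * f = a. Hence f^(-1) = f.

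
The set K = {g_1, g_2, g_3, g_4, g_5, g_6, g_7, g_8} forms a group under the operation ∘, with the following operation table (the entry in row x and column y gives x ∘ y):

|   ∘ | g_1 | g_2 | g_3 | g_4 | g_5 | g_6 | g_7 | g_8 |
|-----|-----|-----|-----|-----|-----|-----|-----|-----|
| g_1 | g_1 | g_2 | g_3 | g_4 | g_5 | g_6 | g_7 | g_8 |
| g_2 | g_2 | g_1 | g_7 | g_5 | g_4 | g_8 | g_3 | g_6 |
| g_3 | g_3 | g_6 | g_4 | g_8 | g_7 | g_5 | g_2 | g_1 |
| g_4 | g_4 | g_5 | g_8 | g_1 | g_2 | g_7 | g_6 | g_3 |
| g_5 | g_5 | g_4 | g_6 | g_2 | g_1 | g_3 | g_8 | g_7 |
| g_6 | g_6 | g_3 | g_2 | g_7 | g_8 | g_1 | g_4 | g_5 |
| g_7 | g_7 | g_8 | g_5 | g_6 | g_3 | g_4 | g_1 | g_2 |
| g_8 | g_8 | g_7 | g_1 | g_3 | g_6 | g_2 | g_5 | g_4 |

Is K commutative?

g_8 ∘ g_5 = g_6 but g_5 ∘ g_8 = g_7.
Since g_8 and g_5 do not commute, K is not abelian.

No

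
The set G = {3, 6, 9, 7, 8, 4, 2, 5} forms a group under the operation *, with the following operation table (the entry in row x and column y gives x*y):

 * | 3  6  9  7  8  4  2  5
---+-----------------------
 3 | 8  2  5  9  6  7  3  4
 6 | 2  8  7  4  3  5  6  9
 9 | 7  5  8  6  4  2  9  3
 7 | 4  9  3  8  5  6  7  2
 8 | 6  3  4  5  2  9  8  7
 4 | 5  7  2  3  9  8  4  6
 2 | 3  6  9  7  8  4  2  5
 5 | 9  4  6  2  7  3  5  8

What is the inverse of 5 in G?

First locate the identity: row 2 matches the header, so 2 is the identity.
Scan row 5 for 2: 5*7 = 2. Hence 5^(-1) = 7.

7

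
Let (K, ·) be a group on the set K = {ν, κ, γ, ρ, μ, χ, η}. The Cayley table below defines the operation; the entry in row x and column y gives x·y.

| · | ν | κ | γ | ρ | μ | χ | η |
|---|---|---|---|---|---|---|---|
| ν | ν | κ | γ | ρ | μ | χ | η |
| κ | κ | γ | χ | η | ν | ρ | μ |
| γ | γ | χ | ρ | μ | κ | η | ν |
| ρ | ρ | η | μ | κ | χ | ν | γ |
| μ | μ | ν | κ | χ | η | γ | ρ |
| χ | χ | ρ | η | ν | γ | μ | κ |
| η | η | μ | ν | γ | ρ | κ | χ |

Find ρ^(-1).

χ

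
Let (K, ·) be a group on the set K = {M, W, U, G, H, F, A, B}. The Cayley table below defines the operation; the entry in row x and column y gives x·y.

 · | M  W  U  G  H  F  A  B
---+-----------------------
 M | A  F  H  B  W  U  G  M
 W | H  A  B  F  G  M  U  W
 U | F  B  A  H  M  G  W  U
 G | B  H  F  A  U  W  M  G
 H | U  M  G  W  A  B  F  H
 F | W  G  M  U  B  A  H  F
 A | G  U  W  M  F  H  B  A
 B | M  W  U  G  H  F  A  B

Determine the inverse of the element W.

U

First locate the identity: row B matches the header, so B is the identity.
Scan row W for B: W·U = B. Hence W^(-1) = U.
(Structurally, K here is isomorphic to the quaternion group Q_8.)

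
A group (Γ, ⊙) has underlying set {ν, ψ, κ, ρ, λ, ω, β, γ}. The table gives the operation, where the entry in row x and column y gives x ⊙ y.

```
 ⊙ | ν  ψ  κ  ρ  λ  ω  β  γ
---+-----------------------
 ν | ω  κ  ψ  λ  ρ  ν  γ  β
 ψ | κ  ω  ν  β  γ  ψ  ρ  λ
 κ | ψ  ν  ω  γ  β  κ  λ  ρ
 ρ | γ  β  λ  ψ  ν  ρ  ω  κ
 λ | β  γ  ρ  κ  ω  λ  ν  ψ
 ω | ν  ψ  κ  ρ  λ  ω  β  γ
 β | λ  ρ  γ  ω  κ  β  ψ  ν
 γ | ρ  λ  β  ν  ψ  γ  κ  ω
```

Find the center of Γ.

{ψ, ω}

An element z is central iff its row equals its column in the table.
For ν: ν ⊙ β = γ ≠ λ = β ⊙ ν, so ν ∉ Z.
Checking each element this way leaves Z(Γ) = {ψ, ω}.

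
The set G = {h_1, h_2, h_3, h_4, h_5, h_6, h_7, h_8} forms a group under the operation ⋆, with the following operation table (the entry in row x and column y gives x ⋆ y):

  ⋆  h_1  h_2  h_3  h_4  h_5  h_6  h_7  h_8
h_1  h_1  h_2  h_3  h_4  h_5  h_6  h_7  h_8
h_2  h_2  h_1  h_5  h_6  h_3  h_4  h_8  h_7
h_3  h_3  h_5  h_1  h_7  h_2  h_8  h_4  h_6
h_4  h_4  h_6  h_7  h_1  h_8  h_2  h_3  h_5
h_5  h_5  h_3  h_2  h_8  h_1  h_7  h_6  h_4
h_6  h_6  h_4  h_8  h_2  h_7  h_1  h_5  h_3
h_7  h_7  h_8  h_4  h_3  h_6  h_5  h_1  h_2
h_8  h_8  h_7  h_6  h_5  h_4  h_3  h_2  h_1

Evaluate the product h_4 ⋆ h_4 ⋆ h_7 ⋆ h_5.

h_4 ⋆ h_4 = h_1
h_1 ⋆ h_7 = h_7
h_7 ⋆ h_5 = h_6
(Structurally, G here is isomorphic to the elementary abelian group (Z_2)^3.)

h_6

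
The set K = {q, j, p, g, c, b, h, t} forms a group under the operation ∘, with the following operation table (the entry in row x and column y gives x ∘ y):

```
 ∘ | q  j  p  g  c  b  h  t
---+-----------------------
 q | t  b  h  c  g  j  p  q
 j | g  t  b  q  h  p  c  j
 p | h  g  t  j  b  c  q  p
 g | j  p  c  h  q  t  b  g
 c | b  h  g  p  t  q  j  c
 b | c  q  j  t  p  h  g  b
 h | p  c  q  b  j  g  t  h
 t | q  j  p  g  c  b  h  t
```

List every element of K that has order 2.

{c, h, j, p, q}

Identity is t. Compute the order of each non-identity element by repeated multiplication:
  q: q → t  (order 2)
  j: j → t  (order 2)
  p: p → t  (order 2)
  g: g → h → b → t  (order 4)
  c: c → t  (order 2)
  b: b → h → g → t  (order 4)
  h: h → t  (order 2)
Elements of order 2: {c, h, j, p, q}.
(Structurally, K here is isomorphic to the dihedral group D_4.)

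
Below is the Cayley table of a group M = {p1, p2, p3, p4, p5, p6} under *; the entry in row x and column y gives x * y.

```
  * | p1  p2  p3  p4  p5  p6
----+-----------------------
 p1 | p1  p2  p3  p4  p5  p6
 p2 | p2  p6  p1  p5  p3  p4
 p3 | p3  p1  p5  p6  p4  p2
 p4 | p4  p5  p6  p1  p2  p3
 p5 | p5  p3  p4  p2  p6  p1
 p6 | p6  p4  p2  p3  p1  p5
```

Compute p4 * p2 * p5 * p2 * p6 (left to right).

p3

p4 * p2 = p5
p5 * p5 = p6
p6 * p2 = p4
p4 * p6 = p3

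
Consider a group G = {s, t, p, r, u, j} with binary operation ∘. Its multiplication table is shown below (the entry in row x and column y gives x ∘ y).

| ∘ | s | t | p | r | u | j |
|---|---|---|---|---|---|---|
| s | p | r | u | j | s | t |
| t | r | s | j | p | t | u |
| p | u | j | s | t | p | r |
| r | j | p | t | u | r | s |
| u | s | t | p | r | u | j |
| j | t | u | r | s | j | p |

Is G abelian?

Yes

Check whether the table is symmetric across its main diagonal.
Every entry (row x, col y) equals the entry (row y, col x), so G is abelian.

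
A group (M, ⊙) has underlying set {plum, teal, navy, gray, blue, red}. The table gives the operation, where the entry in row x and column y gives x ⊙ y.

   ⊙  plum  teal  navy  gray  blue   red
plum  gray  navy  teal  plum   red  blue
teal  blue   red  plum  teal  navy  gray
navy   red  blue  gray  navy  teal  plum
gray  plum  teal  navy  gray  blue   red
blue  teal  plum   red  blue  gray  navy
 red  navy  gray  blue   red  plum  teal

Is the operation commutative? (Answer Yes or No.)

teal ⊙ plum = blue but plum ⊙ teal = navy.
Since teal and plum do not commute, M is not abelian.

No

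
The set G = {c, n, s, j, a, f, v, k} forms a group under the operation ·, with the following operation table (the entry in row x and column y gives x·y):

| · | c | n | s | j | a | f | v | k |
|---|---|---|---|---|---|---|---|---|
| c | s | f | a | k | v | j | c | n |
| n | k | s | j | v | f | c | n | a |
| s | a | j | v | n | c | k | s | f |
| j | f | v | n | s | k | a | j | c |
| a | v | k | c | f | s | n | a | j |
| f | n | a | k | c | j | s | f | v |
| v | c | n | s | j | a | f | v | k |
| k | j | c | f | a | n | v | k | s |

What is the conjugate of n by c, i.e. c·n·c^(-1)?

The identity is v. In row c, the entry v sits in column a, so c^(-1) = a.
c·n = f
f·a = j
(Structurally, G here is isomorphic to the quaternion group Q_8.)

j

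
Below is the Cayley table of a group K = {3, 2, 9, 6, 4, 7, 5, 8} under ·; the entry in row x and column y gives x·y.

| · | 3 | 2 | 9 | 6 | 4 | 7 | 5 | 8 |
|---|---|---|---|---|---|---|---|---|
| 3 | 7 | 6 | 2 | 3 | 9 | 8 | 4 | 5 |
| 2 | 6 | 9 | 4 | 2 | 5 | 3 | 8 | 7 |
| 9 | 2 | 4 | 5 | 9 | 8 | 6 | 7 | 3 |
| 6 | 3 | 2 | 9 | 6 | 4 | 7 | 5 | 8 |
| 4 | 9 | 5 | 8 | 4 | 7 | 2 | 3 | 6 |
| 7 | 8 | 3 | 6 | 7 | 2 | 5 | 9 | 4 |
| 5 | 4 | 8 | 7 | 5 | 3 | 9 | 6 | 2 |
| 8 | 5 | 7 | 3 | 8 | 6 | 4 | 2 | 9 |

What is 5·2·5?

5·2 = 8
8·5 = 2

2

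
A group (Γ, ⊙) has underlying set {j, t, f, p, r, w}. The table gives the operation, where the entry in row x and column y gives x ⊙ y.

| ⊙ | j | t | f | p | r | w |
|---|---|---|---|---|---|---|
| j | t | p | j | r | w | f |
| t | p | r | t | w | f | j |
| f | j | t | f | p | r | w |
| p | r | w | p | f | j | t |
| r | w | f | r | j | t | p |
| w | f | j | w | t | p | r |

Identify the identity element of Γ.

The identity e satisfies e ⊙ x = x for all x, so its row in the table reproduces the column headers.
Row f reads: j, t, f, p, r, w — exactly the header order. So f is the identity.

f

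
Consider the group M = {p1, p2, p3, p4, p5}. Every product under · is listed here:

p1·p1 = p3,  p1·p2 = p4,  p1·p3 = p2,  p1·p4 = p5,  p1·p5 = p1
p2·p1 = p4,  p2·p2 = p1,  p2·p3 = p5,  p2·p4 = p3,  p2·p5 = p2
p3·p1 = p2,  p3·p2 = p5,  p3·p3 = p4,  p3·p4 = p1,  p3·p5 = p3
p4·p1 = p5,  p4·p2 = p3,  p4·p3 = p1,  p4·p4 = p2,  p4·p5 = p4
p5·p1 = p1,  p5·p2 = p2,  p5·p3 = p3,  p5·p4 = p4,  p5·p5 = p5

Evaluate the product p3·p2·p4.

p4

p3·p2 = p5
p5·p4 = p4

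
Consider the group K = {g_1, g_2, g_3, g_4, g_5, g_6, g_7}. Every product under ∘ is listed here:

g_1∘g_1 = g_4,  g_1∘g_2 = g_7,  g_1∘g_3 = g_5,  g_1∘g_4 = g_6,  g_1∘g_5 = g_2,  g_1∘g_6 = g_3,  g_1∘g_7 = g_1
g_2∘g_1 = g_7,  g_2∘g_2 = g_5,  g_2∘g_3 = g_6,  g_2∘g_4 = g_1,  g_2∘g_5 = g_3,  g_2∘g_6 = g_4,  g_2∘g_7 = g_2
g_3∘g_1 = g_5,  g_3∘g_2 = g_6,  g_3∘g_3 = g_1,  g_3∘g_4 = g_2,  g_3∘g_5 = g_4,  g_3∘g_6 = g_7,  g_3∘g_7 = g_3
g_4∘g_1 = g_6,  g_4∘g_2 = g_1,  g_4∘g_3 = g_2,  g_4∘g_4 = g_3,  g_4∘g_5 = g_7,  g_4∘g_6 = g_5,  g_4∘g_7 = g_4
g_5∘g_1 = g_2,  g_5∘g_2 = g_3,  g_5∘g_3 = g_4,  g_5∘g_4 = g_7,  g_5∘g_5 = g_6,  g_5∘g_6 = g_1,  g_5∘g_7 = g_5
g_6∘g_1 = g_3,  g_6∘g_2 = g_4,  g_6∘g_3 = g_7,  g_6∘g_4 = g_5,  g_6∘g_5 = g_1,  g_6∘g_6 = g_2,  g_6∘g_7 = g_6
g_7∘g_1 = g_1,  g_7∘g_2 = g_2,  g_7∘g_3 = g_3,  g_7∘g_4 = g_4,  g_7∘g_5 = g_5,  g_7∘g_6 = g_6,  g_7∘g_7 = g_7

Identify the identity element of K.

g_7

The identity e satisfies e ∘ x = x for all x, so its row in the table reproduces the column headers.
Row g_7 reads: g_1, g_2, g_3, g_4, g_5, g_6, g_7 — exactly the header order. So g_7 is the identity.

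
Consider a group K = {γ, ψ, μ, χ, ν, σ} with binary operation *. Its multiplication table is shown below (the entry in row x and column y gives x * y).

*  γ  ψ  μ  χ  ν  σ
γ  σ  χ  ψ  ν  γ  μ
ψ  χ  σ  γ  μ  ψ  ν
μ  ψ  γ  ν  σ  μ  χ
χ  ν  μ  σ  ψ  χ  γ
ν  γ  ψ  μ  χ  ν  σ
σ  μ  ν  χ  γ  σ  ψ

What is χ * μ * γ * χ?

χ * μ = σ
σ * γ = μ
μ * χ = σ

σ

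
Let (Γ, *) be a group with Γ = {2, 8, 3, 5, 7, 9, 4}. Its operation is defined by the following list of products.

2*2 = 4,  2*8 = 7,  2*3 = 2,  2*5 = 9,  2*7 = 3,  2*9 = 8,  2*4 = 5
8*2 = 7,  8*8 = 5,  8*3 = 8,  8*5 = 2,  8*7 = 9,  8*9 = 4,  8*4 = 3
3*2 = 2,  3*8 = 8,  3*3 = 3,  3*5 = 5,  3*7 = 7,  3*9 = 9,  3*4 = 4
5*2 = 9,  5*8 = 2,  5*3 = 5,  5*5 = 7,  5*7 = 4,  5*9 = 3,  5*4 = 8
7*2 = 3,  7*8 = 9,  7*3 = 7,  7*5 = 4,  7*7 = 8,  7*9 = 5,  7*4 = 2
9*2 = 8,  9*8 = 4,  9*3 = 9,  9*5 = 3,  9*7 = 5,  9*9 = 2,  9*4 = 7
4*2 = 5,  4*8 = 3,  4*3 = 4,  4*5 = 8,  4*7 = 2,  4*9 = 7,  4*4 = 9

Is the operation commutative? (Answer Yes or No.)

Yes

Check whether the table is symmetric across its main diagonal.
Every entry (row x, col y) equals the entry (row y, col x), so Γ is abelian.
(In fact Γ ≅ the cyclic group Z_7.)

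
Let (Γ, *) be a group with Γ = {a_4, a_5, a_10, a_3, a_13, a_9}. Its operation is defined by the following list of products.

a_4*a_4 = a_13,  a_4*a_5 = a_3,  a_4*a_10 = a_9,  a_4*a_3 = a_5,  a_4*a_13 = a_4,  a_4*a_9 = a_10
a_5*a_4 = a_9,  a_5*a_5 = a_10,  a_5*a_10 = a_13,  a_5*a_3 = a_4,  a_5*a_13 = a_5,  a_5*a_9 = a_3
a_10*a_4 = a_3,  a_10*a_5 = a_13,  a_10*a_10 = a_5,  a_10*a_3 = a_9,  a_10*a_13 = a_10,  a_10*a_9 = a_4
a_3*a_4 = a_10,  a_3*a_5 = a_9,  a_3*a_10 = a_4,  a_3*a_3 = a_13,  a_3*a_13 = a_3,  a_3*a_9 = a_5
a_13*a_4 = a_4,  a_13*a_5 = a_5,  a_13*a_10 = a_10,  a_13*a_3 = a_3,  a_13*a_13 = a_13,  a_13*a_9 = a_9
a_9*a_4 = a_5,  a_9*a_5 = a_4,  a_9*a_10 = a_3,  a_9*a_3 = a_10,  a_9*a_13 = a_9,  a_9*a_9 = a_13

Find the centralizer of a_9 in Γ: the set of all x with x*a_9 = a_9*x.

{a_13, a_9}

Compare row a_9 with column a_9 entry by entry.
a_3*a_9 = a_5 but a_9*a_3 = a_10, so a_3 does not.
Collecting the elements that commute with a_9: C(a_9) = {a_13, a_9}.
(Structurally, Γ here is isomorphic to the symmetric group S_3.)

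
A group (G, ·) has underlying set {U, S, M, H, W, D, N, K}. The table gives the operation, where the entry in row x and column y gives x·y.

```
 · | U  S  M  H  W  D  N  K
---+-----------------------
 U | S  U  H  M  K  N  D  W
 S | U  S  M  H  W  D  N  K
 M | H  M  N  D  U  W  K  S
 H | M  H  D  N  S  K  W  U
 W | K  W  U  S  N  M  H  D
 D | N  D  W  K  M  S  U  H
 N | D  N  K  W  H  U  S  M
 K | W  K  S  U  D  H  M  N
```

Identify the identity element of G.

S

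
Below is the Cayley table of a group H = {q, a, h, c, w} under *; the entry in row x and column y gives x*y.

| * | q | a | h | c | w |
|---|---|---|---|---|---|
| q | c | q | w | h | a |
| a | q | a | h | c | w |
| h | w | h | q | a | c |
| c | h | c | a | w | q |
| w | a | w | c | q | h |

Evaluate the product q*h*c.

q*h = w
w*c = q

q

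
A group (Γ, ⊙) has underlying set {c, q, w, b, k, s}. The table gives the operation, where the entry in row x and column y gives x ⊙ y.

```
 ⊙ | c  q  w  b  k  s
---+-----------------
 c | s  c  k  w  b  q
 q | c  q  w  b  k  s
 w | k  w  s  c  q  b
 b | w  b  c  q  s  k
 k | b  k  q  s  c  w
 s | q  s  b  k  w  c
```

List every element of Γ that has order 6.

{k, w}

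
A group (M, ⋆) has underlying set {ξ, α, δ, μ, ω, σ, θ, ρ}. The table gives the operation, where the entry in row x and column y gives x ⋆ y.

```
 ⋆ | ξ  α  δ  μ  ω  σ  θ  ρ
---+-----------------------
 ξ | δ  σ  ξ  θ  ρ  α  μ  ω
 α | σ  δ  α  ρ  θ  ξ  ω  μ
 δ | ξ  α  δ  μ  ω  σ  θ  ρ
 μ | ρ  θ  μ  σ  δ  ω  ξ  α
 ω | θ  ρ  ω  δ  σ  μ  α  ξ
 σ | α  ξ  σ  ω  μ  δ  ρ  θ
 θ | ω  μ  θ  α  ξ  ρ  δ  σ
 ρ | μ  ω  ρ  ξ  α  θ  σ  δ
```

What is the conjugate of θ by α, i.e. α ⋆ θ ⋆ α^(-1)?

ρ

The identity is δ. In row α, the entry δ sits in column α, so α^(-1) = α.
α ⋆ θ = ω
ω ⋆ α = ρ
(Structurally, M here is isomorphic to the dihedral group D_4.)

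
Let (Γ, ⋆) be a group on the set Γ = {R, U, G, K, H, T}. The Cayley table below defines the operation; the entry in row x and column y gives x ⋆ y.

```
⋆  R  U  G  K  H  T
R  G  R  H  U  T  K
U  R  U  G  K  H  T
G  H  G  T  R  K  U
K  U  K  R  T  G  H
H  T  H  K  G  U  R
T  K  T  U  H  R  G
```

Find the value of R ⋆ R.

Read row R, column R: R ⋆ R = G.

G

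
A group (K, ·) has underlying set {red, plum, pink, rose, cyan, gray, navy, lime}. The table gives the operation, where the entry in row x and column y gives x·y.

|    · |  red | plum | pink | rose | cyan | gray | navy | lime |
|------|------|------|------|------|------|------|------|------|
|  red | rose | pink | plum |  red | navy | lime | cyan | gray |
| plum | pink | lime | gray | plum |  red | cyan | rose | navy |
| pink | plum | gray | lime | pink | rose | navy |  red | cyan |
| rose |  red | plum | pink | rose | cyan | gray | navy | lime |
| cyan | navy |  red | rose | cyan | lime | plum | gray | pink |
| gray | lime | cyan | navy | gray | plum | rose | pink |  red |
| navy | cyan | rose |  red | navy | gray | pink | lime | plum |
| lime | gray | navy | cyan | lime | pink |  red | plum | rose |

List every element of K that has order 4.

Identity is rose. Compute the order of each non-identity element by repeated multiplication:
  red: red → rose  (order 2)
  plum: plum → lime → navy → rose  (order 4)
  pink: pink → lime → cyan → rose  (order 4)
  cyan: cyan → lime → pink → rose  (order 4)
  gray: gray → rose  (order 2)
  navy: navy → lime → plum → rose  (order 4)
  lime: lime → rose  (order 2)
Elements of order 4: {cyan, navy, pink, plum}.
(Structurally, K here is isomorphic to Z_2 x Z_4.)

{cyan, navy, pink, plum}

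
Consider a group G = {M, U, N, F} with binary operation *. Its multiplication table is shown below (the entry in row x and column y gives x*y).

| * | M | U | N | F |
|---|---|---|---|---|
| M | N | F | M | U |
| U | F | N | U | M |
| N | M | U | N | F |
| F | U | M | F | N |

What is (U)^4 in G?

N

U^1 = U
U^2 = U*U = N
U^3 = N*U = U
U^4 = U*U = N
(Structurally, G here is isomorphic to the Klein four-group V_4.)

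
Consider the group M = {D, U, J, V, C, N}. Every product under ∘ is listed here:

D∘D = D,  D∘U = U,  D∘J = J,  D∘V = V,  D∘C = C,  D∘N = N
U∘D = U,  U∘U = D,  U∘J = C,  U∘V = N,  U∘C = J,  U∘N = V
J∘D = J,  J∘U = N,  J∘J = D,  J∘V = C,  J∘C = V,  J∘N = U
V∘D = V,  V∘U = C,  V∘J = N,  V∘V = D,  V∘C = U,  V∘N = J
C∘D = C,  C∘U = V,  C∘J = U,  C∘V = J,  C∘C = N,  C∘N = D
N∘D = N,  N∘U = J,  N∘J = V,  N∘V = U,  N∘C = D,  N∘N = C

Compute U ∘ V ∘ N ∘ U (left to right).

U ∘ V = N
N ∘ N = C
C ∘ U = V

V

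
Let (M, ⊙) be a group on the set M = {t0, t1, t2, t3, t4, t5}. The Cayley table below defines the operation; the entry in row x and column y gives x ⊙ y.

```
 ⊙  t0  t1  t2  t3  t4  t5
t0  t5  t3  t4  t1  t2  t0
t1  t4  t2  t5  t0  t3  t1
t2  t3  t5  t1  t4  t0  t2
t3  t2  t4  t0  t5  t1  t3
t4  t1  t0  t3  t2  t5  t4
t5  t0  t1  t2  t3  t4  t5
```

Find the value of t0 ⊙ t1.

t3

Read row t0, column t1: t0 ⊙ t1 = t3.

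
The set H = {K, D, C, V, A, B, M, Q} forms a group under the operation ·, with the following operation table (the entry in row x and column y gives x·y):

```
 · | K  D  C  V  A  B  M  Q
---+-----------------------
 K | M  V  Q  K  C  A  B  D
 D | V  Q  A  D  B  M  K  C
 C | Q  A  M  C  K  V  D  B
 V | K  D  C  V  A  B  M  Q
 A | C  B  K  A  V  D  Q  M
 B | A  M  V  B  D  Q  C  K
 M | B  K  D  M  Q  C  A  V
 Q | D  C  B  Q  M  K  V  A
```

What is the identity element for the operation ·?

V

The identity e satisfies e·x = x for all x, so its row in the table reproduces the column headers.
Row V reads: K, D, C, V, A, B, M, Q — exactly the header order. So V is the identity.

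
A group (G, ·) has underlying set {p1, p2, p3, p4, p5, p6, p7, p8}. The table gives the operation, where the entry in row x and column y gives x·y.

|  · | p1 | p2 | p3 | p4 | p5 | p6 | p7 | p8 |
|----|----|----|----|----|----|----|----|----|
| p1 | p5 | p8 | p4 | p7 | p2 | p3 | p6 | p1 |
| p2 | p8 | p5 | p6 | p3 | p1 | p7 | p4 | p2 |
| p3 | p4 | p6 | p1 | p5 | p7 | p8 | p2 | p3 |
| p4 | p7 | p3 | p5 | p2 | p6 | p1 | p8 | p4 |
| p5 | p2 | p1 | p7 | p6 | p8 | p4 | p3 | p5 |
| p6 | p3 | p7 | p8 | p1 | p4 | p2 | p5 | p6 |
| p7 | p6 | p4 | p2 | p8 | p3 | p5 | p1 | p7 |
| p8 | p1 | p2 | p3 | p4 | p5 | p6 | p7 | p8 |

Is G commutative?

Check whether the table is symmetric across its main diagonal.
Every entry (row x, col y) equals the entry (row y, col x), so G is abelian.
(In fact G ≅ the cyclic group Z_8.)

Yes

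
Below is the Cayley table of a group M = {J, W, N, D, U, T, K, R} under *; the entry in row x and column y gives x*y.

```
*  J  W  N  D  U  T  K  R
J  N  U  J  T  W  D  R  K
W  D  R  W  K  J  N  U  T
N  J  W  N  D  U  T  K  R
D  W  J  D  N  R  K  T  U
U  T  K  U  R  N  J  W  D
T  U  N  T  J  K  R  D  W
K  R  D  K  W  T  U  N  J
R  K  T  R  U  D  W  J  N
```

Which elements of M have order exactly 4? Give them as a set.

{T, W}

Identity is N. Compute the order of each non-identity element by repeated multiplication:
  J: J → N  (order 2)
  W: W → R → T → N  (order 4)
  D: D → N  (order 2)
  U: U → N  (order 2)
  T: T → R → W → N  (order 4)
  K: K → N  (order 2)
  R: R → N  (order 2)
Elements of order 4: {T, W}.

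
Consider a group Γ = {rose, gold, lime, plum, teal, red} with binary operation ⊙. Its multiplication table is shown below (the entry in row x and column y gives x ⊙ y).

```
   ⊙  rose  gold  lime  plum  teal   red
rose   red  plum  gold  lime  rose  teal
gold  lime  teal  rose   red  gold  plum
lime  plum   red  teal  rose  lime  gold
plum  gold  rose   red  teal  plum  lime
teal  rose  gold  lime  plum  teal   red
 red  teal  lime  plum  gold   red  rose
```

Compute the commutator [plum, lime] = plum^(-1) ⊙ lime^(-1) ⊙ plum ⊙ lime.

Identity is teal; from the table plum^(-1) = plum and lime^(-1) = lime.
plum ⊙ lime = red
red ⊙ plum = gold
gold ⊙ lime = rose
(Structurally, Γ here is isomorphic to the symmetric group S_3.)

rose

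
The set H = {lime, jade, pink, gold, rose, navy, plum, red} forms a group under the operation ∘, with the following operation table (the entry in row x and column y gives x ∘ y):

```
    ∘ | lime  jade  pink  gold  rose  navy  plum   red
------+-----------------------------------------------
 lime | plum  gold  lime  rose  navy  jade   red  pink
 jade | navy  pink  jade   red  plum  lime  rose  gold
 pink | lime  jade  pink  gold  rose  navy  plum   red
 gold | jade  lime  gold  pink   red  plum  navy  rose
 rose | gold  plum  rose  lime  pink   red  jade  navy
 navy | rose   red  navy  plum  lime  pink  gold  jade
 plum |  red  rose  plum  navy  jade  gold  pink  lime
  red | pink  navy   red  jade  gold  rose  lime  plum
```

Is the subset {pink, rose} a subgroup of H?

Yes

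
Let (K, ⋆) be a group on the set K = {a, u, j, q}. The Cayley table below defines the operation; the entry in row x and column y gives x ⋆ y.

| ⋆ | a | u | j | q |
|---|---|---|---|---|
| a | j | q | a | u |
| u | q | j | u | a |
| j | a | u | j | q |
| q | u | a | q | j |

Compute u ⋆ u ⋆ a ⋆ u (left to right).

q

u ⋆ u = j
j ⋆ a = a
a ⋆ u = q
(Structurally, K here is isomorphic to the Klein four-group V_4.)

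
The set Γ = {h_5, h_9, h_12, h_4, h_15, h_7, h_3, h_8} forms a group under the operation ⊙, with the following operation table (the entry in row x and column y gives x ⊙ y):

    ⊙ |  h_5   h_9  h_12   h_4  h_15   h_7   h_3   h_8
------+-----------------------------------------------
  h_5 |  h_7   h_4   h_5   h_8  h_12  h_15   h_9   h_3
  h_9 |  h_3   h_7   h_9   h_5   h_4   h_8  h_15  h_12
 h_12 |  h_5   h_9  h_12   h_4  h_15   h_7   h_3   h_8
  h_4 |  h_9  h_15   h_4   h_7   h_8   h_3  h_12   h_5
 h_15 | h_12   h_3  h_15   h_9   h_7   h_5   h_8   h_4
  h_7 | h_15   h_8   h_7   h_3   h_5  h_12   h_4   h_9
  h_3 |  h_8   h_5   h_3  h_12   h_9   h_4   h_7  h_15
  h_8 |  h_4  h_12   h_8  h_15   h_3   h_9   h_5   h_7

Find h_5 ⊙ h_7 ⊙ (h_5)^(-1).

The identity is h_12. In row h_5, the entry h_12 sits in column h_15, so h_5^(-1) = h_15.
h_5 ⊙ h_7 = h_15
h_15 ⊙ h_15 = h_7

h_7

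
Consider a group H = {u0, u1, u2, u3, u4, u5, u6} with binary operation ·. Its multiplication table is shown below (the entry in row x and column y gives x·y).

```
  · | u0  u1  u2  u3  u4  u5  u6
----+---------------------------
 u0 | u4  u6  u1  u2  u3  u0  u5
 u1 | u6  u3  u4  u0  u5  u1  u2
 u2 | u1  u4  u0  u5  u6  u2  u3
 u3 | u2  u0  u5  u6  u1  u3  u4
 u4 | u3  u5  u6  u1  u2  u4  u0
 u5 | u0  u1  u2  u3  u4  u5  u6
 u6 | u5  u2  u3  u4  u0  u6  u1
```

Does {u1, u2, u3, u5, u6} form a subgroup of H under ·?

u2·u2 = u0, which is not in {u1, u2, u3, u5, u6}.
The subset is not closed under ·, so it is not a subgroup.

No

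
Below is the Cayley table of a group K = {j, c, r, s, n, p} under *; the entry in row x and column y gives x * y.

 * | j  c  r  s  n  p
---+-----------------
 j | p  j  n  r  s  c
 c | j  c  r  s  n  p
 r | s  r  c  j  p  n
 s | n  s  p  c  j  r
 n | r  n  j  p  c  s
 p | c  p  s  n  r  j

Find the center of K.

An element z is central iff its row equals its column in the table.
For p: p * r = s ≠ n = r * p, so p ∉ Z.
Checking each element this way leaves Z(K) = {c}.
(Structurally, K here is isomorphic to the symmetric group S_3.)

{c}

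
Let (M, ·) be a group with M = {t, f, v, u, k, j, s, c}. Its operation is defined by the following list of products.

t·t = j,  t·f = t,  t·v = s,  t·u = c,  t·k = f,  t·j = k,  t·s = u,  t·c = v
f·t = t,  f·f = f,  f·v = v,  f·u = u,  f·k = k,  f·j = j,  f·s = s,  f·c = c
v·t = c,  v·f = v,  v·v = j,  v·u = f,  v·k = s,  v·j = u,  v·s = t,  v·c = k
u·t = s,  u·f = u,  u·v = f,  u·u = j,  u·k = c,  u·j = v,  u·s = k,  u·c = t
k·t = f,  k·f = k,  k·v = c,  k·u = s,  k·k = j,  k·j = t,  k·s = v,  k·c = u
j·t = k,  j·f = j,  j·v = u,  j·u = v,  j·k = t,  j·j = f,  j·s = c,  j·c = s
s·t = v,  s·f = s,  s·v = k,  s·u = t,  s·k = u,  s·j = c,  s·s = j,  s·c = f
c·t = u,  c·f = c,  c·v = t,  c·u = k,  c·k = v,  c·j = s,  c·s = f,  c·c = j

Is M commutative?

No

c·v = t but v·c = k.
Since c and v do not commute, M is not abelian.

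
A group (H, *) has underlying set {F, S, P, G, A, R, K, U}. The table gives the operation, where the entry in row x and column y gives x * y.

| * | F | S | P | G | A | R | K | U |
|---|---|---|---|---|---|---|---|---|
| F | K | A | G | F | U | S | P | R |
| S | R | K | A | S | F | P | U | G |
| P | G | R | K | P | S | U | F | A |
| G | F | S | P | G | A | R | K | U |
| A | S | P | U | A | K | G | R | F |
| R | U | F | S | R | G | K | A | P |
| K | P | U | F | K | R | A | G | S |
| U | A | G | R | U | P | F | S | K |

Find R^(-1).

First locate the identity: row G matches the header, so G is the identity.
Scan row R for G: R * A = G. Hence R^(-1) = A.

A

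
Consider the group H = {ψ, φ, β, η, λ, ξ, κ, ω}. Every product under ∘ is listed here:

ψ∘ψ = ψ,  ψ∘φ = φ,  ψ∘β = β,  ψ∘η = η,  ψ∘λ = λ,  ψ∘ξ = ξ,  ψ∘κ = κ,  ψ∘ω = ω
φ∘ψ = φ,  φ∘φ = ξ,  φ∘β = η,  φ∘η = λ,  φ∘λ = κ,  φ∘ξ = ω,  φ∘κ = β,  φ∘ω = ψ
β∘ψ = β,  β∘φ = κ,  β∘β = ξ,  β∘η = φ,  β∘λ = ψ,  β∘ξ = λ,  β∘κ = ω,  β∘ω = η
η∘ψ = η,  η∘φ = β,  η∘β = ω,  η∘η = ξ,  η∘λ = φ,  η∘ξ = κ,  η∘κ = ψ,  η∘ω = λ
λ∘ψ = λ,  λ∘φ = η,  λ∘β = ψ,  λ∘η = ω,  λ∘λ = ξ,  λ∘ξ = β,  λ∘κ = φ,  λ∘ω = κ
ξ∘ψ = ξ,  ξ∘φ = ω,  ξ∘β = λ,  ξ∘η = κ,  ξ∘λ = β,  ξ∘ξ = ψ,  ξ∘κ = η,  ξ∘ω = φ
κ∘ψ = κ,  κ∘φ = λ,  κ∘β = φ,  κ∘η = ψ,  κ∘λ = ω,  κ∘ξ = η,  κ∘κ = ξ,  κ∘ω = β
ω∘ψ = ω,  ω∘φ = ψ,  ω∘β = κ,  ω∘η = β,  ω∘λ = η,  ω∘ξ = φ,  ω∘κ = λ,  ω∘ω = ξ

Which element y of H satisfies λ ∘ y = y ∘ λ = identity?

First locate the identity: row ψ matches the header, so ψ is the identity.
Scan row λ for ψ: λ ∘ β = ψ. Hence λ^(-1) = β.
(Structurally, H here is isomorphic to the quaternion group Q_8.)

β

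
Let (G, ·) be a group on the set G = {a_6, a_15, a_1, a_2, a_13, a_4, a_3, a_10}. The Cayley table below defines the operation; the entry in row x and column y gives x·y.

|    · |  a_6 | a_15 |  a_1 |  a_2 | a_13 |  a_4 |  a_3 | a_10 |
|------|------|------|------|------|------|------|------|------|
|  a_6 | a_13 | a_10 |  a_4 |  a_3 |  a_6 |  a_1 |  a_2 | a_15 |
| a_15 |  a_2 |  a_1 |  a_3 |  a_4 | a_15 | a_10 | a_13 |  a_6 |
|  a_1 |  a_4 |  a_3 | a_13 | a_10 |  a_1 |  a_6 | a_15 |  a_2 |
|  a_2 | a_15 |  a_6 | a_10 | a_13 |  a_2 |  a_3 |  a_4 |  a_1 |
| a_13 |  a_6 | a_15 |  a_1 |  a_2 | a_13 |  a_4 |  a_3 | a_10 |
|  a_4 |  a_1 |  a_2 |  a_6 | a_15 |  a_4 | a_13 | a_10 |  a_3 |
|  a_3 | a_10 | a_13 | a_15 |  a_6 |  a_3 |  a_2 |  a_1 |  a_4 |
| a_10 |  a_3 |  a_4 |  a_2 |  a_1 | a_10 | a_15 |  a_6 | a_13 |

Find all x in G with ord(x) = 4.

Identity is a_13. Compute the order of each non-identity element by repeated multiplication:
  a_6: a_6 → a_13  (order 2)
  a_15: a_15 → a_1 → a_3 → a_13  (order 4)
  a_1: a_1 → a_13  (order 2)
  a_2: a_2 → a_13  (order 2)
  a_4: a_4 → a_13  (order 2)
  a_3: a_3 → a_1 → a_15 → a_13  (order 4)
  a_10: a_10 → a_13  (order 2)
Elements of order 4: {a_15, a_3}.
(Structurally, G here is isomorphic to the dihedral group D_4.)

{a_15, a_3}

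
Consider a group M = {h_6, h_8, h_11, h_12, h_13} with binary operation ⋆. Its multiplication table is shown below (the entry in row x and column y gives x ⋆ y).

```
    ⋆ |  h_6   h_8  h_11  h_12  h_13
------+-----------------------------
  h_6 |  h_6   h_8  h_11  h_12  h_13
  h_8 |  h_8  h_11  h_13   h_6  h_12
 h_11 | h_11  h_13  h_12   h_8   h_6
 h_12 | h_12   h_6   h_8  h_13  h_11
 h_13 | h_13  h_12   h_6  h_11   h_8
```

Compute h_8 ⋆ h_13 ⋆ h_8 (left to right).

h_6

h_8 ⋆ h_13 = h_12
h_12 ⋆ h_8 = h_6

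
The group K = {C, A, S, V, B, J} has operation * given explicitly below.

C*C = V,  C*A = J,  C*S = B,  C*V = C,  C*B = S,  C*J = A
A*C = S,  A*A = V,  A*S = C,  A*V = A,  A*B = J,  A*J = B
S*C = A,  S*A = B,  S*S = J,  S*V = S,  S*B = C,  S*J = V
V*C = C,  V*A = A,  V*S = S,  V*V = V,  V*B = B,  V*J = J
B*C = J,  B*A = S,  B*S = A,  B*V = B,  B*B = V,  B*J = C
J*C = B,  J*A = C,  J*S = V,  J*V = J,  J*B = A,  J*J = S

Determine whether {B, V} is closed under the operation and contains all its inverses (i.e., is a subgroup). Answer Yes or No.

{B, V} contains the identity V.
Checking products: every product of two elements of {B, V} (read from the table) lies in {B, V}, so the set is closed.
In a finite group, a nonempty closed subset is a subgroup. So {B, V} ≤ K.

Yes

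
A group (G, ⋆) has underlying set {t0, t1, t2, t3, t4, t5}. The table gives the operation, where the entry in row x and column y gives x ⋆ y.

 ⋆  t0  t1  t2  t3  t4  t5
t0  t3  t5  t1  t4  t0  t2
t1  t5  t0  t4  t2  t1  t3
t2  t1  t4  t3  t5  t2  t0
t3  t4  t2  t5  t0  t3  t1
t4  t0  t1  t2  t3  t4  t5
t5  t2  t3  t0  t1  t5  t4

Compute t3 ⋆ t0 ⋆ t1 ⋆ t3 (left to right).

t2

t3 ⋆ t0 = t4
t4 ⋆ t1 = t1
t1 ⋆ t3 = t2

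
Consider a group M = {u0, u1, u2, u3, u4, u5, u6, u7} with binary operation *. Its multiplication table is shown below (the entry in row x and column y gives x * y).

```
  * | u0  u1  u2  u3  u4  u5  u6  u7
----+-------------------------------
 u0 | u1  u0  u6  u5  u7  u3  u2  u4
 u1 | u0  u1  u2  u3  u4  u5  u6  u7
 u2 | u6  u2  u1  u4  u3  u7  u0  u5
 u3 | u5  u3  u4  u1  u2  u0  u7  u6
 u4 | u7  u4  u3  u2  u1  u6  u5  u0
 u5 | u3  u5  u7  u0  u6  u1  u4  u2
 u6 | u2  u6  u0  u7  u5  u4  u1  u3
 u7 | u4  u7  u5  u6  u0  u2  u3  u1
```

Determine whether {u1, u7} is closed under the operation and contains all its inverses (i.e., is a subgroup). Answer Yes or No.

Yes

{u1, u7} contains the identity u1.
Checking products: every product of two elements of {u1, u7} (read from the table) lies in {u1, u7}, so the set is closed.
In a finite group, a nonempty closed subset is a subgroup. So {u1, u7} ≤ M.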